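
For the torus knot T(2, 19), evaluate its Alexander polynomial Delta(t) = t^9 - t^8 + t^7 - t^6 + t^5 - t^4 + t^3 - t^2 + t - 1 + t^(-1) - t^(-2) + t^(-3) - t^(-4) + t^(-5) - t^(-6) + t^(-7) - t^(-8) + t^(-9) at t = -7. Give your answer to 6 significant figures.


Substituting t = -7 into Delta(t) = t^9 - t^8 + t^7 - t^6 + t^5 - t^4 + t^3 - t^2 + t - 1 + t^(-1) - t^(-2) + t^(-3) - t^(-4) + t^(-5) - t^(-6) + t^(-7) - t^(-8) + t^(-9):
Term values: (-40353607) + (-5764801) + (-823543) + (-117649) + (-16807) + (-2401) + (-343) + (-49) + (-7) + (-1) + (-0.142857) + (-0.0204082) + (-0.00291545) + (-0.000416493) + (-5.9499e-05) + (-8.49986e-06) + (-1.21427e-06) + (-1.73467e-07) + (-2.47809e-08)
Sum = -47079208.17
Rounded to 6 significant figures: -4.70792e+07

-4.70792e+07


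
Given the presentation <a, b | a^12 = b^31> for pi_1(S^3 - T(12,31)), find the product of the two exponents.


The relation is a^12 = b^31.
Product of exponents = 12 * 31
= 372

372


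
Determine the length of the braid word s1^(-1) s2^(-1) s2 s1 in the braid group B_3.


The word length counts the number of generators (including inverses).
Listing each generator: s1^(-1), s2^(-1), s2, s1
There are 4 generators in this braid word.

4


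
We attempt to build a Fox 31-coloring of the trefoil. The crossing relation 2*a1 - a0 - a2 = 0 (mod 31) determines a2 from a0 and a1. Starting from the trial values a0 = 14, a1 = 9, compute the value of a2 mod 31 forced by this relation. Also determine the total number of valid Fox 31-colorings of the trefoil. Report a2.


Step 1: Apply the given crossing relation 2*a1 - a0 - a2 = 0 (mod 31).
  a2 = 2*a1 - a0 mod 31
  a2 = 2*9 - 14 mod 31
  a2 = 18 - 14 mod 31
  a2 = 4 mod 31 = 4
Step 2: The trefoil has determinant 3.
  Number of Fox p-colorings (p prime) is p^2 if p = 3, else p.
  Since 31 does not divide 3, only trivial (constant) colorings exist.
  (So the trial a0 = 14, a1 = 9 with a0 != a1 does NOT extend to a valid coloring of the whole trefoil: the other two crossing relations require 3*(a1 - a0) = 0 (mod 31), which fails.)
  Total colorings = 31
Step 3: a2 = 4, total Fox 31-colorings = 31

4


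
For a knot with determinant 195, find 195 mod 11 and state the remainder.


Step 1: A knot is p-colorable if and only if p divides its determinant.
Step 2: Compute 195 mod 11.
195 = 17 * 11 + 8
Step 3: 195 mod 11 = 8
Step 4: The knot is 11-colorable: no

8


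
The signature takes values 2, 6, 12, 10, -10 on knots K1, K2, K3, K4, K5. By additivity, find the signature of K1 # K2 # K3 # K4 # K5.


The signature is additive under connected sum.
signature(K1 # K2 # K3 # K4 # K5) = (2) + (6) + (12) + (10) + (-10)
= 20

20


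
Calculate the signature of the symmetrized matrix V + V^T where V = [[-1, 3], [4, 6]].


Step 1: V + V^T = [[-2, 7], [7, 12]]
Step 2: trace = 10, det = -73
Step 3: Discriminant = 10^2 - 4*(-73) = 392
Step 4: Eigenvalues: 14.8995, -4.89949
Step 5: Signature = (# positive eigenvalues) - (# negative eigenvalues) = 0

0


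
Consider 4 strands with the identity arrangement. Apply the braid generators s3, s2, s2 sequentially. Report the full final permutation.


Starting with identity [1, 2, 3, 4].
Apply generators in sequence:
  After s3: [1, 2, 4, 3]
  After s2: [1, 4, 2, 3]
  After s2: [1, 2, 4, 3]
Final permutation: [1, 2, 4, 3]

[1, 2, 4, 3]


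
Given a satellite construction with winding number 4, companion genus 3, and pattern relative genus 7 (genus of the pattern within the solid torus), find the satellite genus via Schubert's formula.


Schubert: g(satellite) = g_rel(pattern) + |winding| * g(companion),
where g_rel(pattern) is the genus of the pattern relative to the solid torus.
= 7 + 4 * 3
= 7 + 12 = 19

19


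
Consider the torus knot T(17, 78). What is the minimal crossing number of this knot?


For a torus knot T(p, q) with gcd(p,q)=1,
the crossing number is min(p*(q-1), q*(p-1)).
p*(q-1) = 17*77 = 1309
q*(p-1) = 78*16 = 1248
min(1309, 1248) = 1248

1248


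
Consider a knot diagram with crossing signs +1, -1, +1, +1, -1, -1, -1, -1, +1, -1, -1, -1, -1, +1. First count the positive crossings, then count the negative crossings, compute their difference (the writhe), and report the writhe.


Step 1: Count positive crossings (+1).
Positive crossings: 5
Step 2: Count negative crossings (-1).
Negative crossings: 9
Step 3: Writhe = (positive) - (negative)
w = 5 - 9 = -4
Step 4: |w| = 4, and w is negative

-4


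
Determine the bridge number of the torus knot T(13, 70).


The bridge number of T(p,q) is min(p,q).
min(13, 70) = 13

13


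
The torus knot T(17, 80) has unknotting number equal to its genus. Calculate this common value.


For a torus knot T(p,q), both the unknotting number and genus equal (p-1)(q-1)/2.
= (17-1)(80-1)/2
= 16*79/2
= 1264/2 = 632

632


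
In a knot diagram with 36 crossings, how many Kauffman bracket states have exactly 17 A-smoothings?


We choose which 17 of 36 crossings get A-smoothings.
C(36, 17) = 36! / (17! * 19!)
= 8597496600

8597496600


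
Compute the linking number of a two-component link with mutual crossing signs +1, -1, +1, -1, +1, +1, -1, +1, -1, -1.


Step 1: Count positive crossings: 5
Step 2: Count negative crossings: 5
Step 3: Sum of signs = 5 - 5 = 0
Step 4: Linking number = sum/2 = 0/2 = 0

0


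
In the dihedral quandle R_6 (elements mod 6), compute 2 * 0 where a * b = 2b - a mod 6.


2 * 0 = 2*0 - 2 mod 6
= 0 - 2 mod 6
= -2 mod 6 = 4

4


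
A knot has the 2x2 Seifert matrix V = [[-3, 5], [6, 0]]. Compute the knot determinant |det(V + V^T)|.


Step 1: Form V + V^T where V = [[-3, 5], [6, 0]]
  V^T = [[-3, 6], [5, 0]]
  V + V^T = [[-6, 11], [11, 0]]
Step 2: det(V + V^T) = (-6)*0 - 11*11
  = 0 - 121 = -121
Step 3: Knot determinant = |det(V + V^T)| = |-121| = 121

121


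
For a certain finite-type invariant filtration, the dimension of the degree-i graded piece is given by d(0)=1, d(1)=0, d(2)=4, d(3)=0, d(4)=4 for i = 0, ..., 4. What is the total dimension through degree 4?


Total dimension = d(0) + d(1) + ... + d(4)
= 1 + 0 + 4 + 0 + 4
= 9

9


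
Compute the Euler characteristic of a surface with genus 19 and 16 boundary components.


chi = 2 - 2g - b
= 2 - 2*19 - 16
= 2 - 38 - 16 = -52

-52


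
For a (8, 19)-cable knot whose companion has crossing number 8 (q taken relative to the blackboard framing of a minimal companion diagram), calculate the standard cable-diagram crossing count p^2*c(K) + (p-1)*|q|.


Step 1: Each of the c(K) crossings of the companion diagram becomes p*p = p^2 crossings among the p parallel strands, and each of the |q| twists s_1 s_2 ... s_(p-1) adds (p-1) crossings.
  Crossings = p^2 * c(K) + (p-1)*|q|
Step 2: = 8^2 * 8 + (8-1)*19
Step 3: = 64*8 + 7*19
Step 4: = 512 + 133 = 645

645


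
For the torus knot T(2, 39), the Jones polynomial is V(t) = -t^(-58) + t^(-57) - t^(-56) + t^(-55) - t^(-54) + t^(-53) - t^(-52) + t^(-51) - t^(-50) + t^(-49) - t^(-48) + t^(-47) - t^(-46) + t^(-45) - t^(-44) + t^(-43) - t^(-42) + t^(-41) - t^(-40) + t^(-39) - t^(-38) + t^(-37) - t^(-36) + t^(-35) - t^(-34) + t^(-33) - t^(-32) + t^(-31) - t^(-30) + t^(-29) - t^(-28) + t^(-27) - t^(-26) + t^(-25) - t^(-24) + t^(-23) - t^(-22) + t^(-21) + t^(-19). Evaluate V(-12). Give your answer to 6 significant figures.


Substituting t = -12 into V(t) = -t^(-58) + t^(-57) - t^(-56) + t^(-55) - t^(-54) + t^(-53) - t^(-52) + t^(-51) - t^(-50) + t^(-49) - t^(-48) + t^(-47) - t^(-46) + t^(-45) - t^(-44) + t^(-43) - t^(-42) + t^(-41) - t^(-40) + t^(-39) - t^(-38) + t^(-37) - t^(-36) + t^(-35) - t^(-34) + t^(-33) - t^(-32) + t^(-31) - t^(-30) + t^(-29) - t^(-28) + t^(-27) - t^(-26) + t^(-25) - t^(-24) + t^(-23) - t^(-22) + t^(-21) + t^(-19):
  (-)t^(-58) = -2.55557e-63
  (+)t^(-57) = -3.06668e-62
  (-)t^(-56) = -3.68002e-61
  (+)t^(-55) = -4.41602e-60
  (-)t^(-54) = -5.29923e-59
  (+)t^(-53) = -6.35908e-58
  (-)t^(-52) = -7.63089e-57
  (+)t^(-51) = -9.15707e-56
  (-)t^(-50) = -1.09885e-54
  (+)t^(-49) = -1.31862e-53
  (-)t^(-48) = -1.58234e-52
  (+)t^(-47) = -1.89881e-51
  (-)t^(-46) = -2.27857e-50
  (+)t^(-45) = -2.73429e-49
  (-)t^(-44) = -3.28114e-48
  (+)t^(-43) = -3.93737e-47
  (-)t^(-42) = -4.72485e-46
  (+)t^(-41) = -5.66982e-45
  (-)t^(-40) = -6.80378e-44
  (+)t^(-39) = -8.16453e-43
  (-)t^(-38) = -9.79744e-42
  (+)t^(-37) = -1.17569e-40
  (-)t^(-36) = -1.41083e-39
  (+)t^(-35) = -1.693e-38
  (-)t^(-34) = -2.0316e-37
  (+)t^(-33) = -2.43792e-36
  (-)t^(-32) = -2.9255e-35
  (+)t^(-31) = -3.5106e-34
  (-)t^(-30) = -4.21272e-33
  (+)t^(-29) = -5.05526e-32
  (-)t^(-28) = -6.06632e-31
  (+)t^(-27) = -7.27958e-30
  (-)t^(-26) = -8.7355e-29
  (+)t^(-25) = -1.04826e-27
  (-)t^(-24) = -1.25791e-26
  (+)t^(-23) = -1.50949e-25
  (-)t^(-22) = -1.81139e-24
  (+)t^(-21) = -2.17367e-23
  (+)t^(-19) = -3.13009e-21
Sum = (-2.55557e-63) + (-3.06668e-62) + (-3.68002e-61) + (-4.41602e-60) + (-5.29923e-59) + (-6.35908e-58) + (-7.63089e-57) + (-9.15707e-56) + (-1.09885e-54) + (-1.31862e-53) + (-1.58234e-52) + (-1.89881e-51) + (-2.27857e-50) + (-2.73429e-49) + (-3.28114e-48) + (-3.93737e-47) + (-4.72485e-46) + (-5.66982e-45) + (-6.80378e-44) + (-8.16453e-43) + (-9.79744e-42) + (-1.17569e-40) + (-1.41083e-39) + (-1.693e-38) + (-2.0316e-37) + (-2.43792e-36) + (-2.9255e-35) + (-3.5106e-34) + (-4.21272e-33) + (-5.05526e-32) + (-6.06632e-31) + (-7.27958e-30) + (-8.7355e-29) + (-1.04826e-27) + (-1.25791e-26) + (-1.50949e-25) + (-1.81139e-24) + (-2.17367e-23) + (-3.13009e-21)
= -3.153799172e-21
Rounded to 6 significant figures: -3.1538e-21

-3.1538e-21


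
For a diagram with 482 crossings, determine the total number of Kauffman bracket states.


Each crossing contributes 2 choices (A-smoothing or B-smoothing).
Total states = 2^482 = 12486994201263968925526388919172665222994392570659884603436627838501486955279062480481224412253967884639307724485626491581791902717153141225160704

12486994201263968925526388919172665222994392570659884603436627838501486955279062480481224412253967884639307724485626491581791902717153141225160704


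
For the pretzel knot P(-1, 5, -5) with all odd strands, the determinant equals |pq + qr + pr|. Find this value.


Step 1: Compute pq + qr + pr.
pq = (-1)*5 = -5
qr = 5*(-5) = -25
pr = (-1)*(-5) = 5
pq + qr + pr = -5 + (-25) + 5 = -25
Step 2: Take absolute value.
det(P(-1,5,-5)) = |-25| = 25

25


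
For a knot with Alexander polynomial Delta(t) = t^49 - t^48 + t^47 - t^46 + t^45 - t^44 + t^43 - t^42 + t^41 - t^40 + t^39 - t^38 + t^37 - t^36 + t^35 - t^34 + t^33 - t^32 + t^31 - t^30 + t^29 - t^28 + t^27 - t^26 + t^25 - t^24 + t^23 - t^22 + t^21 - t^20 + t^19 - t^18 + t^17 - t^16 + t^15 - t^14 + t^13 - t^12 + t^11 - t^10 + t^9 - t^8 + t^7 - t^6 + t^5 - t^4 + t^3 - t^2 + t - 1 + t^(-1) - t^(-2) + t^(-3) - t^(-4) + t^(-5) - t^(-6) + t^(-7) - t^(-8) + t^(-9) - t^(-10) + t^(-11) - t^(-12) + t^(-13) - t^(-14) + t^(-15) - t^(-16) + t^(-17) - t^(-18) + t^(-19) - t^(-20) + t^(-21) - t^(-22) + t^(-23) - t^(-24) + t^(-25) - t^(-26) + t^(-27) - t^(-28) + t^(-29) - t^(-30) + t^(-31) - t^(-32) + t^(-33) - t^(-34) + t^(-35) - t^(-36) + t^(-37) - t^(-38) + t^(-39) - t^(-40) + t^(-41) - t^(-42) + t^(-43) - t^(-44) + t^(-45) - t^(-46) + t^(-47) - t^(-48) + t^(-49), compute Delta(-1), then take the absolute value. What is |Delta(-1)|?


Step 1: The polynomial has 99 terms with alternating signs, exponents from 49 down to -49.
Step 2: Substitute t = -1. The i-th term has coefficient (-1)^i and exponent (m-i),
  so its value is (-1)^i * (-1)^(m-i) = (-1)^m = -1 for every i.
Step 3: All 99 terms equal -1, so Delta(-1) = 99 * (-1) = -99
Step 4: |Delta(-1)| = 99

99


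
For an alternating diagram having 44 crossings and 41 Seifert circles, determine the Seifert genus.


For alternating knots, g = (c - s + 1)/2.
= (44 - 41 + 1)/2
= 4/2 = 2

2


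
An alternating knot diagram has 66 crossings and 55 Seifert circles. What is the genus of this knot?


For alternating knots, g = (c - s + 1)/2.
= (66 - 55 + 1)/2
= 12/2 = 6

6


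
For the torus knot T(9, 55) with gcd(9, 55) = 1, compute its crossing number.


For a torus knot T(p, q) with gcd(p,q)=1,
the crossing number is min(p*(q-1), q*(p-1)).
p*(q-1) = 9*54 = 486
q*(p-1) = 55*8 = 440
min(486, 440) = 440

440


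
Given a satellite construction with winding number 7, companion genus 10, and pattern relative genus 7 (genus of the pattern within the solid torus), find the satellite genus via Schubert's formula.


Schubert: g(satellite) = g_rel(pattern) + |winding| * g(companion),
where g_rel(pattern) is the genus of the pattern relative to the solid torus.
= 7 + 7 * 10
= 7 + 70 = 77

77


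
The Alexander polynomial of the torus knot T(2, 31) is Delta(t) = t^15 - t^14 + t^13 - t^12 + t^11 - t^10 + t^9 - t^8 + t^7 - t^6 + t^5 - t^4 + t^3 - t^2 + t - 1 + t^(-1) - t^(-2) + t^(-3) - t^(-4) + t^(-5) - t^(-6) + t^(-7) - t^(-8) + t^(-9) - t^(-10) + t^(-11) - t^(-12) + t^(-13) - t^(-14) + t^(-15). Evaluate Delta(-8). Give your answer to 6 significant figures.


Substituting t = -8 into Delta(t) = t^15 - t^14 + t^13 - t^12 + t^11 - t^10 + t^9 - t^8 + t^7 - t^6 + t^5 - t^4 + t^3 - t^2 + t - 1 + t^(-1) - t^(-2) + t^(-3) - t^(-4) + t^(-5) - t^(-6) + t^(-7) - t^(-8) + t^(-9) - t^(-10) + t^(-11) - t^(-12) + t^(-13) - t^(-14) + t^(-15):
Term values: (-35184372088832) + (-4398046511104) + (-549755813888) + (-68719476736) + (-8589934592) + (-1073741824) + (-134217728) + (-16777216) + (-2097152) + (-262144) + (-32768) + (-4096) + (-512) + (-64) + (-8) + (-1) + (-0.125) + (-0.015625) + (-0.00195312) + (-0.000244141) + (-3.05176e-05) + (-3.8147e-06) + (-4.76837e-07) + (-5.96046e-08) + (-7.45058e-09) + (-9.31323e-10) + (-1.16415e-10) + (-1.45519e-11) + (-1.81899e-12) + (-2.27374e-13) + (-2.84217e-14)
Sum = -4.021071096e+13
Rounded to 6 significant figures: -4.02107e+13

-4.02107e+13


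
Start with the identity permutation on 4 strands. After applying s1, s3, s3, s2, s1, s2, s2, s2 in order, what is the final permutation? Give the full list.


Starting with identity [1, 2, 3, 4].
Apply generators in sequence:
  After s1: [2, 1, 3, 4]
  After s3: [2, 1, 4, 3]
  After s3: [2, 1, 3, 4]
  After s2: [2, 3, 1, 4]
  After s1: [3, 2, 1, 4]
  After s2: [3, 1, 2, 4]
  After s2: [3, 2, 1, 4]
  After s2: [3, 1, 2, 4]
Final permutation: [3, 1, 2, 4]

[3, 1, 2, 4]


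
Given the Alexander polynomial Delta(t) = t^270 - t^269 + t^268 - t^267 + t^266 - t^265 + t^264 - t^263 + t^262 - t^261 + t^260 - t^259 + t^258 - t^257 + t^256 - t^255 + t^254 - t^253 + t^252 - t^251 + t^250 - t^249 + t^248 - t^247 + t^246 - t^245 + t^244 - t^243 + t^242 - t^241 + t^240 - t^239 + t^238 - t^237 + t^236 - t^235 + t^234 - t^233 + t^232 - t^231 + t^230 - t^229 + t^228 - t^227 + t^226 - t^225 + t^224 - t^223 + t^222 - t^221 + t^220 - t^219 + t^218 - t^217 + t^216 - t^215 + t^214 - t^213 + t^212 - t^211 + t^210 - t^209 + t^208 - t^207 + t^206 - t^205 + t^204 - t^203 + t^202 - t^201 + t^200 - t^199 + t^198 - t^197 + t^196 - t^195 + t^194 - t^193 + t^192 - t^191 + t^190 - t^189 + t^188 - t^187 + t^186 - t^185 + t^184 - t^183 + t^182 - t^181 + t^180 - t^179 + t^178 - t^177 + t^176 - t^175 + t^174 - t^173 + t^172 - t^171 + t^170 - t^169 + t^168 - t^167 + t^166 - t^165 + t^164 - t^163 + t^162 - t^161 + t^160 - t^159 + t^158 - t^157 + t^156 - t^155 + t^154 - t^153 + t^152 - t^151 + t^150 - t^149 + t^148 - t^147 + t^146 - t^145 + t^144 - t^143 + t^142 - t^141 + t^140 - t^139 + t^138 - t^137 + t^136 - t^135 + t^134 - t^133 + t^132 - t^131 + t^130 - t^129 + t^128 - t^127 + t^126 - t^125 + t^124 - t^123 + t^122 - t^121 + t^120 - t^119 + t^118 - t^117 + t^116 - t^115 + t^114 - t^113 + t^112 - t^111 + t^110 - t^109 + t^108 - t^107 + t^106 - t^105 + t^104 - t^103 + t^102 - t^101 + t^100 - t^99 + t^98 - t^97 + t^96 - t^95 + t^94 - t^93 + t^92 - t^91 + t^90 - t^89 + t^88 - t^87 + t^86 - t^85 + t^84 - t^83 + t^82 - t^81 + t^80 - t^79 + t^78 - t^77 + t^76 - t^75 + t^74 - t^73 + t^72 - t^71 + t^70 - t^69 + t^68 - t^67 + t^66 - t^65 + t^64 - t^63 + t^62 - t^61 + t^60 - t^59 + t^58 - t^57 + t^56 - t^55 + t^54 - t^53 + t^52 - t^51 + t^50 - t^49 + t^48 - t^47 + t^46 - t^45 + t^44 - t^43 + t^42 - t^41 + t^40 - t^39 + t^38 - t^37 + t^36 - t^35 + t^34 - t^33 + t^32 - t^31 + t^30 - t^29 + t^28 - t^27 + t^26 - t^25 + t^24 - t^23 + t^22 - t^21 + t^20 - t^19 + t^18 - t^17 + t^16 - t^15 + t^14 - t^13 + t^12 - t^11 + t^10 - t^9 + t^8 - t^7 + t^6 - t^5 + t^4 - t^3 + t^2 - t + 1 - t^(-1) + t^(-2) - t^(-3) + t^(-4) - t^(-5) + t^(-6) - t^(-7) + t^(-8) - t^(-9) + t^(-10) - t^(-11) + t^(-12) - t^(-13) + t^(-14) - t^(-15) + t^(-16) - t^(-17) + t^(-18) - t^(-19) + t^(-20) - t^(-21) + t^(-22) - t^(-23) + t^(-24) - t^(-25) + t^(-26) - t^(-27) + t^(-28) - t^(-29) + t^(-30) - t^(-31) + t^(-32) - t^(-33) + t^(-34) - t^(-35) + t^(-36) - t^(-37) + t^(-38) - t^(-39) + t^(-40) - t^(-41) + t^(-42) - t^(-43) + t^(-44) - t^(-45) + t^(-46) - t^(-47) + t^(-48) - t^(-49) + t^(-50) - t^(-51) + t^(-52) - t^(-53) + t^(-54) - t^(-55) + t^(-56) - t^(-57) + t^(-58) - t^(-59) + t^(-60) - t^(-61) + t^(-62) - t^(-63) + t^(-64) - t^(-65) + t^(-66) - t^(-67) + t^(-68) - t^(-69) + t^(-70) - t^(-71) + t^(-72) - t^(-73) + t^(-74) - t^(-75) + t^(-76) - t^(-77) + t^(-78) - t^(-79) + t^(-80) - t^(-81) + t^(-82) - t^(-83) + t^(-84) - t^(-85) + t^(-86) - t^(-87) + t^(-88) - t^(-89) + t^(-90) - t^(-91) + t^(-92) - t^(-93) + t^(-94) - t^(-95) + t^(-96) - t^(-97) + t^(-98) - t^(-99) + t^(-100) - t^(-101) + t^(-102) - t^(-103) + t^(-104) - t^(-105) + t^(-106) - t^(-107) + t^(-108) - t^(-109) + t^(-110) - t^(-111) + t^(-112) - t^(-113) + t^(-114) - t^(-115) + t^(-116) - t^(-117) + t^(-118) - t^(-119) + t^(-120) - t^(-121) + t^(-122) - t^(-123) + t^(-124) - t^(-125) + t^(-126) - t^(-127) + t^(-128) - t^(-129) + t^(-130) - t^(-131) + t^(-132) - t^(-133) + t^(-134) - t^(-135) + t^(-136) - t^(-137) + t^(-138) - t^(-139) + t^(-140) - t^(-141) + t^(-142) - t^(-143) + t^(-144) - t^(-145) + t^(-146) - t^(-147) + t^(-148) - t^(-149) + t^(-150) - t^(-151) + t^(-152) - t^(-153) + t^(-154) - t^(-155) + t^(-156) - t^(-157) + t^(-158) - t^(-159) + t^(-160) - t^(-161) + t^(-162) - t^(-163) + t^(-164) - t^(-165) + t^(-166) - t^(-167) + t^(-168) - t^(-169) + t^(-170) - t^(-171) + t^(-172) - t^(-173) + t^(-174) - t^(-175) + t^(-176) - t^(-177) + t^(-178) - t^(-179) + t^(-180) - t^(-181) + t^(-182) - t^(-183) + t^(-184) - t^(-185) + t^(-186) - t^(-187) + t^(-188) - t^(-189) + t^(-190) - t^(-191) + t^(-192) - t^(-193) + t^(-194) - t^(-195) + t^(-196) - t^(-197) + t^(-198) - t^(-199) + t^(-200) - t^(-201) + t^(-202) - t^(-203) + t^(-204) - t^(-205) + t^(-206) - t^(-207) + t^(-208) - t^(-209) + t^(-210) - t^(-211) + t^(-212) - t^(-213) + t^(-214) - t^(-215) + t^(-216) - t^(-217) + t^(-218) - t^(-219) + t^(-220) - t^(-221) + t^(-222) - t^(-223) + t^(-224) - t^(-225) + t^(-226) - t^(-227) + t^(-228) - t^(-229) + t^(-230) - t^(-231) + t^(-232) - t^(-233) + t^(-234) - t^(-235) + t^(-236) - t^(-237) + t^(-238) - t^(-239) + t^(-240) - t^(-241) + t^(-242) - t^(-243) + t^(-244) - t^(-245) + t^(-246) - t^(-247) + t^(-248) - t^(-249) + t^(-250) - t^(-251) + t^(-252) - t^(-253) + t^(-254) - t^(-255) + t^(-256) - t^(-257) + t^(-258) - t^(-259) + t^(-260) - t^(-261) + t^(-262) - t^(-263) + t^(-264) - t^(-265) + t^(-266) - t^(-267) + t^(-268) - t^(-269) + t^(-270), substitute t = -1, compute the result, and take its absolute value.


Step 1: The polynomial has 541 terms with alternating signs, exponents from 270 down to -270.
Step 2: Substitute t = -1. The i-th term has coefficient (-1)^i and exponent (m-i),
  so its value is (-1)^i * (-1)^(m-i) = (-1)^m = 1 for every i.
Step 3: All 541 terms equal 1, so Delta(-1) = 541 * (1) = 541
Step 4: |Delta(-1)| = 541

541


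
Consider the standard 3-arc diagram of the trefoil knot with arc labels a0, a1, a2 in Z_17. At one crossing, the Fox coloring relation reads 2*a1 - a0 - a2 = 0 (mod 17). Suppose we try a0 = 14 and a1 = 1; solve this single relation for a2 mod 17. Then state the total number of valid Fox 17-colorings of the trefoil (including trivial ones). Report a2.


Step 1: Apply the given crossing relation 2*a1 - a0 - a2 = 0 (mod 17).
  a2 = 2*a1 - a0 mod 17
  a2 = 2*1 - 14 mod 17
  a2 = 2 - 14 mod 17
  a2 = -12 mod 17 = 5
Step 2: The trefoil has determinant 3.
  Number of Fox p-colorings (p prime) is p^2 if p = 3, else p.
  Since 17 does not divide 3, only trivial (constant) colorings exist.
  (So the trial a0 = 14, a1 = 1 with a0 != a1 does NOT extend to a valid coloring of the whole trefoil: the other two crossing relations require 3*(a1 - a0) = 0 (mod 17), which fails.)
  Total colorings = 17
Step 3: a2 = 5, total Fox 17-colorings = 17

5


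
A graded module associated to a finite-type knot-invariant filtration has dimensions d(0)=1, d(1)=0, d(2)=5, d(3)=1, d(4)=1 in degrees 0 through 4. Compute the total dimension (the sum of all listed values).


Total dimension = d(0) + d(1) + ... + d(4)
= 1 + 0 + 5 + 1 + 1
= 8

8


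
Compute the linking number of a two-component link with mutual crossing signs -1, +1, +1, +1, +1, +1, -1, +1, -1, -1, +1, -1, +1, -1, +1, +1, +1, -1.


Step 1: Count positive crossings: 11
Step 2: Count negative crossings: 7
Step 3: Sum of signs = 11 - 7 = 4
Step 4: Linking number = sum/2 = 4/2 = 2

2


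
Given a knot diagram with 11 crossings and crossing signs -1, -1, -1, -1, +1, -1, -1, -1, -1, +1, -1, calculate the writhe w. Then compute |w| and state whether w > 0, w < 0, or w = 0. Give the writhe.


Step 1: Count positive crossings (+1).
Positive crossings: 2
Step 2: Count negative crossings (-1).
Negative crossings: 9
Step 3: Writhe = (positive) - (negative)
w = 2 - 9 = -7
Step 4: |w| = 7, and w is negative

-7


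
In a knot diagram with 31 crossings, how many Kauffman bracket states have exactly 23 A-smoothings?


We choose which 23 of 31 crossings get A-smoothings.
C(31, 23) = 31! / (23! * 8!)
= 7888725

7888725


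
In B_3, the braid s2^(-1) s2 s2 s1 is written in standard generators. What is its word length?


The word length counts the number of generators (including inverses).
Listing each generator: s2^(-1), s2, s2, s1
There are 4 generators in this braid word.

4


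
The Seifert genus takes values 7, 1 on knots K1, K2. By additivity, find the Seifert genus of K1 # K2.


The Seifert genus is additive under connected sum.
Seifert genus(K1 # K2) = (7) + (1)
= 8

8


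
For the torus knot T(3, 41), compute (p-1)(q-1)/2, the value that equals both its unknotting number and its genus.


For a torus knot T(p,q), both the unknotting number and genus equal (p-1)(q-1)/2.
= (3-1)(41-1)/2
= 2*40/2
= 80/2 = 40

40


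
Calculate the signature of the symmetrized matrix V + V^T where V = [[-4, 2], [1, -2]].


Step 1: V + V^T = [[-8, 3], [3, -4]]
Step 2: trace = -12, det = 23
Step 3: Discriminant = (-12)^2 - 4*23 = 52
Step 4: Eigenvalues: -2.39445, -9.60555
Step 5: Signature = (# positive eigenvalues) - (# negative eigenvalues) = -2

-2


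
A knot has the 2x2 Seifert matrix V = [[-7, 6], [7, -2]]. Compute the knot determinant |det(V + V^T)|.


Step 1: Form V + V^T where V = [[-7, 6], [7, -2]]
  V^T = [[-7, 7], [6, -2]]
  V + V^T = [[-14, 13], [13, -4]]
Step 2: det(V + V^T) = (-14)*(-4) - 13*13
  = 56 - 169 = -113
Step 3: Knot determinant = |det(V + V^T)| = |-113| = 113

113


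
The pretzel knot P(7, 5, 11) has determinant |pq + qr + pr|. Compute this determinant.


Step 1: Compute pq + qr + pr.
pq = 7*5 = 35
qr = 5*11 = 55
pr = 7*11 = 77
pq + qr + pr = 35 + 55 + 77 = 167
Step 2: Take absolute value.
det(P(7,5,11)) = |167| = 167

167


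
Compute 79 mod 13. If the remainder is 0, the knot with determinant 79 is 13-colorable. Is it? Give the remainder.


Step 1: A knot is p-colorable if and only if p divides its determinant.
Step 2: Compute 79 mod 13.
79 = 6 * 13 + 1
Step 3: 79 mod 13 = 1
Step 4: The knot is 13-colorable: no

1


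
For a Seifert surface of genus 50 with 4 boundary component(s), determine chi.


chi = 2 - 2g - b
= 2 - 2*50 - 4
= 2 - 100 - 4 = -102

-102


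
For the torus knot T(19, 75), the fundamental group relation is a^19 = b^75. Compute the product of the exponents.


The relation is a^19 = b^75.
Product of exponents = 19 * 75
= 1425

1425


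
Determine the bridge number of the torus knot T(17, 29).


The bridge number of T(p,q) is min(p,q).
min(17, 29) = 17

17


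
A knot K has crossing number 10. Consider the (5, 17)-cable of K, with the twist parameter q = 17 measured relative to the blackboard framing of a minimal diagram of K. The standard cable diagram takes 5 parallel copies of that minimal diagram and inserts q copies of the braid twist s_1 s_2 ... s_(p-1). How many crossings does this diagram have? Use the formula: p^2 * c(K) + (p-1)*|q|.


Step 1: Each of the c(K) crossings of the companion diagram becomes p*p = p^2 crossings among the p parallel strands, and each of the |q| twists s_1 s_2 ... s_(p-1) adds (p-1) crossings.
  Crossings = p^2 * c(K) + (p-1)*|q|
Step 2: = 5^2 * 10 + (5-1)*17
Step 3: = 25*10 + 4*17
Step 4: = 250 + 68 = 318

318


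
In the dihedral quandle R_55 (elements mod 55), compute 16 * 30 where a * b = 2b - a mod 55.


16 * 30 = 2*30 - 16 mod 55
= 60 - 16 mod 55
= 44 mod 55 = 44

44


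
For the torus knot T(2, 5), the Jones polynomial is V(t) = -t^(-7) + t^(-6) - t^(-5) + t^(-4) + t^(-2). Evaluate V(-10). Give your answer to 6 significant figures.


Substituting t = -10 into V(t) = -t^(-7) + t^(-6) - t^(-5) + t^(-4) + t^(-2):
  (-)t^(-7) = 1e-07
  (+)t^(-6) = 1e-06
  (-)t^(-5) = 1e-05
  (+)t^(-4) = 0.0001
  (+)t^(-2) = 0.01
Sum = (1e-07) + (1e-06) + (1e-05) + (0.0001) + (0.01)
= 0.0101111
Rounded to 6 significant figures: 0.0101111

0.0101111


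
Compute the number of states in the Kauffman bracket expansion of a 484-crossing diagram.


Each crossing contributes 2 choices (A-smoothing or B-smoothing).
Total states = 2^484 = 49947976805055875702105555676690660891977570282639538413746511354005947821116249921924897649015871538557230897942505966327167610868612564900642816

49947976805055875702105555676690660891977570282639538413746511354005947821116249921924897649015871538557230897942505966327167610868612564900642816


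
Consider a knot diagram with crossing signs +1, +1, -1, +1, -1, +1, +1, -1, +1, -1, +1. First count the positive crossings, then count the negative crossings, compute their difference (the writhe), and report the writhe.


Step 1: Count positive crossings (+1).
Positive crossings: 7
Step 2: Count negative crossings (-1).
Negative crossings: 4
Step 3: Writhe = (positive) - (negative)
w = 7 - 4 = 3
Step 4: |w| = 3, and w is positive

3


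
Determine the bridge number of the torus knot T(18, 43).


The bridge number of T(p,q) is min(p,q).
min(18, 43) = 18

18


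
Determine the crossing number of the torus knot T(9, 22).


For a torus knot T(p, q) with gcd(p,q)=1,
the crossing number is min(p*(q-1), q*(p-1)).
p*(q-1) = 9*21 = 189
q*(p-1) = 22*8 = 176
min(189, 176) = 176

176


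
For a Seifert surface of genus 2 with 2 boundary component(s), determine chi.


chi = 2 - 2g - b
= 2 - 2*2 - 2
= 2 - 4 - 2 = -4

-4


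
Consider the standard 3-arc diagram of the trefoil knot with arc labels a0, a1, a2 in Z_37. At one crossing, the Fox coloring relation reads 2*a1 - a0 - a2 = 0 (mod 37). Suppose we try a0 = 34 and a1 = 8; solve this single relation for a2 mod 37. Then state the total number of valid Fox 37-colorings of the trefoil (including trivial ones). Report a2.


Step 1: Apply the given crossing relation 2*a1 - a0 - a2 = 0 (mod 37).
  a2 = 2*a1 - a0 mod 37
  a2 = 2*8 - 34 mod 37
  a2 = 16 - 34 mod 37
  a2 = -18 mod 37 = 19
Step 2: The trefoil has determinant 3.
  Number of Fox p-colorings (p prime) is p^2 if p = 3, else p.
  Since 37 does not divide 3, only trivial (constant) colorings exist.
  (So the trial a0 = 34, a1 = 8 with a0 != a1 does NOT extend to a valid coloring of the whole trefoil: the other two crossing relations require 3*(a1 - a0) = 0 (mod 37), which fails.)
  Total colorings = 37
Step 3: a2 = 19, total Fox 37-colorings = 37

19


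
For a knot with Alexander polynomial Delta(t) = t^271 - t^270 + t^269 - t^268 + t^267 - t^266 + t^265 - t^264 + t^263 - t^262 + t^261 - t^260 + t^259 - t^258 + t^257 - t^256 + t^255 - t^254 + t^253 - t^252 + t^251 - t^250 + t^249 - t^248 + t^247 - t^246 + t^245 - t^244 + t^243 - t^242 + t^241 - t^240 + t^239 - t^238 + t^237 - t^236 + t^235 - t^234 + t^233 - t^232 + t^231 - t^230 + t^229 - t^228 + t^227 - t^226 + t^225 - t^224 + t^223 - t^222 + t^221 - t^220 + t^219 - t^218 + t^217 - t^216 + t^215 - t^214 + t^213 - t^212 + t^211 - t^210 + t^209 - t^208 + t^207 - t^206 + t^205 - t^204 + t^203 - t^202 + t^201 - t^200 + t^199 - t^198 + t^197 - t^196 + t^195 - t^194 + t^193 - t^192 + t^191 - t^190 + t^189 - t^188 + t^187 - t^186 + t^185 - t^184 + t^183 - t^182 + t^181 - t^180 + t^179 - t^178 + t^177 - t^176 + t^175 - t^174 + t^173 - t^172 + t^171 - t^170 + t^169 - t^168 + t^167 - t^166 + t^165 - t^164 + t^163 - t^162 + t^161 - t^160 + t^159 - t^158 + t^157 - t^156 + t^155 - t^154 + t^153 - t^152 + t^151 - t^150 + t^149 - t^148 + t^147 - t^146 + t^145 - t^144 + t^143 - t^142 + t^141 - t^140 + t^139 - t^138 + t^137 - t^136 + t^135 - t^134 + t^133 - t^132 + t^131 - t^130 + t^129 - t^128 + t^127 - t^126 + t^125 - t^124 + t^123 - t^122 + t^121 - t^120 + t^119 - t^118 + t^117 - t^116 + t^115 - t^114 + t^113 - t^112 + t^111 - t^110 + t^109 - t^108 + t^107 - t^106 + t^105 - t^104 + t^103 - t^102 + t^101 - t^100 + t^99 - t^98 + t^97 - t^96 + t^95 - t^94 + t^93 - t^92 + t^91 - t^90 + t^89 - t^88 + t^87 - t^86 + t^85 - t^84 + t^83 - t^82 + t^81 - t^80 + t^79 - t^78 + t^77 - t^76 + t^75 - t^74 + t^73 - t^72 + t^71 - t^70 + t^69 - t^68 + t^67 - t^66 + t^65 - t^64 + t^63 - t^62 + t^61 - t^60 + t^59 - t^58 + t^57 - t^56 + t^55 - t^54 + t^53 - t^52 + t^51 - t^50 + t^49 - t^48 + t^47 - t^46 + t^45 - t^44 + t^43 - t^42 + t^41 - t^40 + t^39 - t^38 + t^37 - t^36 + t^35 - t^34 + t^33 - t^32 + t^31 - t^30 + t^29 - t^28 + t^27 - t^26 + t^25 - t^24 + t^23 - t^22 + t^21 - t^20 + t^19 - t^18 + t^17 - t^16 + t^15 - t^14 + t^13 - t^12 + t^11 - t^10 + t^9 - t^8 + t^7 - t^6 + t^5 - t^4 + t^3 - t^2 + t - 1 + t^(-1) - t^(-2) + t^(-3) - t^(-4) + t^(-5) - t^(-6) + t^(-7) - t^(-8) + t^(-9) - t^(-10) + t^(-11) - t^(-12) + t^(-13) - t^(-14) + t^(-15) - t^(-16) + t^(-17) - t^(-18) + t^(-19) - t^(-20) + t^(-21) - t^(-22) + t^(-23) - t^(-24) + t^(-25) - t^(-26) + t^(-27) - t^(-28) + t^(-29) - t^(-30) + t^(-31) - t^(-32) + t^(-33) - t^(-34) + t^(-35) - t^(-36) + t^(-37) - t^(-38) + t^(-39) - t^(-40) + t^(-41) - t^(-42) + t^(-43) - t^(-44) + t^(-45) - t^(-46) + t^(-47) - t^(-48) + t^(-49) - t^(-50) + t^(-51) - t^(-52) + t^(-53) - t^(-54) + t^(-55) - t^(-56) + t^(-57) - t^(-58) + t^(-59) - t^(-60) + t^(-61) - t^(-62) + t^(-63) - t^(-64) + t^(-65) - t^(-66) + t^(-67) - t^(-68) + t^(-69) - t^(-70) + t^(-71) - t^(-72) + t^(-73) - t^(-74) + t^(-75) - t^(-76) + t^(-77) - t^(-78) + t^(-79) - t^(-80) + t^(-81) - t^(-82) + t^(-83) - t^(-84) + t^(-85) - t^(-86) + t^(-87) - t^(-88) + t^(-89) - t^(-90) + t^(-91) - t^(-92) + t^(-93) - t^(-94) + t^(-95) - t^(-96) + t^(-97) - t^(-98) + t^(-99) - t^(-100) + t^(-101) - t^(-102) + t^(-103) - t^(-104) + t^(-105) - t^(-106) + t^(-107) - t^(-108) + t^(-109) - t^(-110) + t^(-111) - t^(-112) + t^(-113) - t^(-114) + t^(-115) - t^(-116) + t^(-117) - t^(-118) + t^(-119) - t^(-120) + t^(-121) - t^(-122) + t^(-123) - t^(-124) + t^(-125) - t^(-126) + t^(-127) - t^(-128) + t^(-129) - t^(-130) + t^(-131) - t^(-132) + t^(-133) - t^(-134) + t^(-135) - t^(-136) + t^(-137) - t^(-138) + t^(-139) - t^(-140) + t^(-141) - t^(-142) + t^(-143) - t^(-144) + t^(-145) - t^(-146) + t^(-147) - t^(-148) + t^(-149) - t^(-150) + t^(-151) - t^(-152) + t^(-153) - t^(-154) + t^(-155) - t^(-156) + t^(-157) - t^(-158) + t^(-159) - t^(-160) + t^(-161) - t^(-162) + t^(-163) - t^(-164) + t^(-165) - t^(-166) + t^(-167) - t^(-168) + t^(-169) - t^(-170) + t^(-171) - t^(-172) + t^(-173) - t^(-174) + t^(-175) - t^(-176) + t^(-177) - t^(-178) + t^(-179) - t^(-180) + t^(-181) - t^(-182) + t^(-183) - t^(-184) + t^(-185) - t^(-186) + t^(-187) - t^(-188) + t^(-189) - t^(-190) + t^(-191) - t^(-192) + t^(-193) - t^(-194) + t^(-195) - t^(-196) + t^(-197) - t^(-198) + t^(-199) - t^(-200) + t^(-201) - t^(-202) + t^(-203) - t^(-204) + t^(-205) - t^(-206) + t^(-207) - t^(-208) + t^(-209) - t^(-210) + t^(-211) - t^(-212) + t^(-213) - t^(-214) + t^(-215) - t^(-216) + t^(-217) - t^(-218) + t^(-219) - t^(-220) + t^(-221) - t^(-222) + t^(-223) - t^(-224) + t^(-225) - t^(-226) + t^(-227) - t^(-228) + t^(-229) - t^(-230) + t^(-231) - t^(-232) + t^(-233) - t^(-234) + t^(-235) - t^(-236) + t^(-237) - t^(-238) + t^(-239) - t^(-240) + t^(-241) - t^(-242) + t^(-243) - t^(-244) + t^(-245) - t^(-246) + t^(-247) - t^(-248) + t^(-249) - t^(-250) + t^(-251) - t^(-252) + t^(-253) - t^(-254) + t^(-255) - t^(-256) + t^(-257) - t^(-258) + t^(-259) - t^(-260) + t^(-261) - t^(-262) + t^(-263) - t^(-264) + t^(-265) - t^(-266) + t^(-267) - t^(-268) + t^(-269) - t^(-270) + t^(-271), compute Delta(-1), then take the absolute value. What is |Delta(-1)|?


Step 1: The polynomial has 543 terms with alternating signs, exponents from 271 down to -271.
Step 2: Substitute t = -1. The i-th term has coefficient (-1)^i and exponent (m-i),
  so its value is (-1)^i * (-1)^(m-i) = (-1)^m = -1 for every i.
Step 3: All 543 terms equal -1, so Delta(-1) = 543 * (-1) = -543
Step 4: |Delta(-1)| = 543

543


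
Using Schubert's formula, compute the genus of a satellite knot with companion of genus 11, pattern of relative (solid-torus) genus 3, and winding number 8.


Schubert: g(satellite) = g_rel(pattern) + |winding| * g(companion),
where g_rel(pattern) is the genus of the pattern relative to the solid torus.
= 3 + 8 * 11
= 3 + 88 = 91

91


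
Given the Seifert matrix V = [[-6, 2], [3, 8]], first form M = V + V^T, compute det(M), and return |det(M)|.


Step 1: Form V + V^T where V = [[-6, 2], [3, 8]]
  V^T = [[-6, 3], [2, 8]]
  V + V^T = [[-12, 5], [5, 16]]
Step 2: det(V + V^T) = (-12)*16 - 5*5
  = -192 - 25 = -217
Step 3: Knot determinant = |det(V + V^T)| = |-217| = 217

217


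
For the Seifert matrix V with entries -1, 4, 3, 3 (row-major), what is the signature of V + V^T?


Step 1: V + V^T = [[-2, 7], [7, 6]]
Step 2: trace = 4, det = -61
Step 3: Discriminant = 4^2 - 4*(-61) = 260
Step 4: Eigenvalues: 10.0623, -6.06226
Step 5: Signature = (# positive eigenvalues) - (# negative eigenvalues) = 0

0


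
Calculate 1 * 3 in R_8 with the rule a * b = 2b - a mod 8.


1 * 3 = 2*3 - 1 mod 8
= 6 - 1 mod 8
= 5 mod 8 = 5

5


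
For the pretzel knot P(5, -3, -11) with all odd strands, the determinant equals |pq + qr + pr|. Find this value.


Step 1: Compute pq + qr + pr.
pq = 5*(-3) = -15
qr = (-3)*(-11) = 33
pr = 5*(-11) = -55
pq + qr + pr = -15 + 33 + (-55) = -37
Step 2: Take absolute value.
det(P(5,-3,-11)) = |-37| = 37

37


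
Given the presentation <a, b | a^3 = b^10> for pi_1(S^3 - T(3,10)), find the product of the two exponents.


The relation is a^3 = b^10.
Product of exponents = 3 * 10
= 30

30


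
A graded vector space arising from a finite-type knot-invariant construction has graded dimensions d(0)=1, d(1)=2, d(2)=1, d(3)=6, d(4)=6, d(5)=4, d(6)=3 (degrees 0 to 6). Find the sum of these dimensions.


Total dimension = d(0) + d(1) + ... + d(6)
= 1 + 2 + 1 + 6 + 6 + 4 + 3
= 23

23


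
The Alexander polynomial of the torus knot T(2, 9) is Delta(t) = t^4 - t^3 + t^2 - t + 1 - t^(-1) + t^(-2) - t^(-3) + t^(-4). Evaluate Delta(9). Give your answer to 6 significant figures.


Substituting t = 9 into Delta(t) = t^4 - t^3 + t^2 - t + 1 - t^(-1) + t^(-2) - t^(-3) + t^(-4):
Term values: (6561) + (-729) + (81) + (-9) + (1) + (-0.111111) + (0.0123457) + (-0.00137174) + (0.000152416)
Sum = 5904.900015
Rounded to 6 significant figures: 5904.9

5904.9


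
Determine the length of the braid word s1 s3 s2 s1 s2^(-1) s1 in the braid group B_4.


The word length counts the number of generators (including inverses).
Listing each generator: s1, s3, s2, s1, s2^(-1), s1
There are 6 generators in this braid word.

6


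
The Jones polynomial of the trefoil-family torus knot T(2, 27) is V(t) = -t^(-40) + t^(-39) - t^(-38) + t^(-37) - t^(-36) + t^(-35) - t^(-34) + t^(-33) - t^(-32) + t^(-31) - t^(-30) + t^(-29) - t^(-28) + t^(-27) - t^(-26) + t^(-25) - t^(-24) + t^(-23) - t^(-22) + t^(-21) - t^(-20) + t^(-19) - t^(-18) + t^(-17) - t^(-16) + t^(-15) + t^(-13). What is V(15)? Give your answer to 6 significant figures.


Substituting t = 15 into V(t) = -t^(-40) + t^(-39) - t^(-38) + t^(-37) - t^(-36) + t^(-35) - t^(-34) + t^(-33) - t^(-32) + t^(-31) - t^(-30) + t^(-29) - t^(-28) + t^(-27) - t^(-26) + t^(-25) - t^(-24) + t^(-23) - t^(-22) + t^(-21) - t^(-20) + t^(-19) - t^(-18) + t^(-17) - t^(-16) + t^(-15) + t^(-13):
  (-)t^(-40) = -9.04377e-48
  (+)t^(-39) = 1.35657e-46
  (-)t^(-38) = -2.03485e-45
  (+)t^(-37) = 3.05227e-44
  (-)t^(-36) = -4.57841e-43
  (+)t^(-35) = 6.86761e-42
  (-)t^(-34) = -1.03014e-40
  (+)t^(-33) = 1.54521e-39
  (-)t^(-32) = -2.31782e-38
  (+)t^(-31) = 3.47673e-37
  (-)t^(-30) = -5.2151e-36
  (+)t^(-29) = 7.82264e-35
  (-)t^(-28) = -1.1734e-33
  (+)t^(-27) = 1.76009e-32
  (-)t^(-26) = -2.64014e-31
  (+)t^(-25) = 3.96021e-30
  (-)t^(-24) = -5.94032e-29
  (+)t^(-23) = 8.91048e-28
  (-)t^(-22) = -1.33657e-26
  (+)t^(-21) = 2.00486e-25
  (-)t^(-20) = -3.00729e-24
  (+)t^(-19) = 4.51093e-23
  (-)t^(-18) = -6.76639e-22
  (+)t^(-17) = 1.01496e-20
  (-)t^(-16) = -1.52244e-19
  (+)t^(-15) = 2.28366e-18
  (+)t^(-13) = 5.13823e-16
Sum = (-9.04377e-48) + (1.35657e-46) + (-2.03485e-45) + (3.05227e-44) + (-4.57841e-43) + (6.86761e-42) + (-1.03014e-40) + (1.54521e-39) + (-2.31782e-38) + (3.47673e-37) + (-5.2151e-36) + (7.82264e-35) + (-1.1734e-33) + (1.76009e-32) + (-2.64014e-31) + (3.96021e-30) + (-5.94032e-29) + (8.91048e-28) + (-1.33657e-26) + (2.00486e-25) + (-3.00729e-24) + (4.51093e-23) + (-6.76639e-22) + (1.01496e-20) + (-1.52244e-19) + (2.28366e-18) + (5.13823e-16)
= 5.159640382e-16
Rounded to 6 significant figures: 5.15964e-16

5.15964e-16


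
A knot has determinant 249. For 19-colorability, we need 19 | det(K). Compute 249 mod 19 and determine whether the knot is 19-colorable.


Step 1: A knot is p-colorable if and only if p divides its determinant.
Step 2: Compute 249 mod 19.
249 = 13 * 19 + 2
Step 3: 249 mod 19 = 2
Step 4: The knot is 19-colorable: no

2


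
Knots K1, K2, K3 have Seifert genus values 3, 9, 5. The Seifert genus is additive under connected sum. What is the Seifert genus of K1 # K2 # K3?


The Seifert genus is additive under connected sum.
Seifert genus(K1 # K2 # K3) = (3) + (9) + (5)
= 17

17


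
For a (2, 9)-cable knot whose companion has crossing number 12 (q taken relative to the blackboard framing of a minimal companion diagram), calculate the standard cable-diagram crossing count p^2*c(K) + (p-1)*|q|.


Step 1: Each of the c(K) crossings of the companion diagram becomes p*p = p^2 crossings among the p parallel strands, and each of the |q| twists s_1 s_2 ... s_(p-1) adds (p-1) crossings.
  Crossings = p^2 * c(K) + (p-1)*|q|
Step 2: = 2^2 * 12 + (2-1)*9
Step 3: = 4*12 + 1*9
Step 4: = 48 + 9 = 57

57


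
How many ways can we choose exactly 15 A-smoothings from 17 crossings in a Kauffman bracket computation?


We choose which 15 of 17 crossings get A-smoothings.
C(17, 15) = 17! / (15! * 2!)
= 136

136


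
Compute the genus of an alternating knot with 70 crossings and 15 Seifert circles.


For alternating knots, g = (c - s + 1)/2.
= (70 - 15 + 1)/2
= 56/2 = 28

28


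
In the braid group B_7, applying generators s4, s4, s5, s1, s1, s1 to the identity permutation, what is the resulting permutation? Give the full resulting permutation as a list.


Starting with identity [1, 2, 3, 4, 5, 6, 7].
Apply generators in sequence:
  After s4: [1, 2, 3, 5, 4, 6, 7]
  After s4: [1, 2, 3, 4, 5, 6, 7]
  After s5: [1, 2, 3, 4, 6, 5, 7]
  After s1: [2, 1, 3, 4, 6, 5, 7]
  After s1: [1, 2, 3, 4, 6, 5, 7]
  After s1: [2, 1, 3, 4, 6, 5, 7]
Final permutation: [2, 1, 3, 4, 6, 5, 7]

[2, 1, 3, 4, 6, 5, 7]


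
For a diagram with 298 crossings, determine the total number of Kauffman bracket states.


Each crossing contributes 2 choices (A-smoothing or B-smoothing).
Total states = 2^298 = 509258994083621521567111422102344540262867098416484062659035112338595324940834176545849344

509258994083621521567111422102344540262867098416484062659035112338595324940834176545849344
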